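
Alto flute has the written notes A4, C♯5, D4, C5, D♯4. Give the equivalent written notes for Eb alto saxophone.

C#5 E#5 F#4 E5 F##4

First find concert pitch: the alto flute sounds a perfect fourth below written, so A4 C♯5 D4 C5 D♯4 sounds E4 G#4 A3 G4 A#3.
Then write for Eb alto saxophone: it sounds a major sixth below written, so the part must be a major sixth above concert.
E4 → C#5
G#4 → E#5
A3 → F#4
G4 → E5
A#3 → F##4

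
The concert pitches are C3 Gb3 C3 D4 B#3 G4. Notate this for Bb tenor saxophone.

The Bb tenor saxophone sounds a major ninth below written, so the written part must be a major ninth above concert — transpose each note up.
C3 to D4
Gb3 to Ab4
C3 to D4
D4 to E5
B#3 to C##5
G4 to A5

D4 Ab4 D4 E5 C##5 A5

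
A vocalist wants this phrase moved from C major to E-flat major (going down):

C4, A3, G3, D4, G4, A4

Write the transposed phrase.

Eb3 C3 Bb2 F3 Bb3 C4

C major to E-flat major down is a major sixth, so every note moves down by that interval.
C4 to Eb3
A3 to C3
G3 to Bb2
D4 to F3
G4 to Bb3
A4 to C4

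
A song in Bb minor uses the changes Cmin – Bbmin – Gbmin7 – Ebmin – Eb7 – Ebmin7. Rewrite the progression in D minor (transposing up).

Bb minor up to D minor is a major third; each chord root moves by that interval while the quality stays the same.
Cmin: root C up a major third → E, giving Emin.
Bbmin: root Bb up a major third → D, giving Dmin.
Gbmin7: root Gb up a major third → Bb, giving Bbmin7.
Ebmin: root Eb up a major third → G, giving Gmin.
Eb7: root Eb up a major third → G, giving G7.
Ebmin7: root Eb up a major third → G, giving Gmin7.

Emin Dmin Bbmin7 Gmin G7 Gmin7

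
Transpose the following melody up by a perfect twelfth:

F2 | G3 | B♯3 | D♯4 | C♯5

A perfect twelfth up from F2 gives C4.
A perfect twelfth up from G3 gives D5.
B#3 up a perfect twelfth is F##5.
D#4: a twelfth up reaches A, and 19 semitones makes it A#5.
C#5 up a perfect twelfth is G#6.

C4 D5 F##5 A#5 G#6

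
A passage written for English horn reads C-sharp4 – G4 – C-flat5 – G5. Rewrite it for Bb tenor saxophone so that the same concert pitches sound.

First find concert pitch: the English horn sounds a perfect fifth below written, so C-sharp4 G4 C-flat5 G5 sounds F#3 C4 Fb4 C5.
Then write for Bb tenor saxophone: it sounds a major ninth below written, so the part must be a major ninth above concert.
F#3 → G#4
C4 → D5
Fb4 → Gb5
C5 → D6

G#4 D5 Gb5 D6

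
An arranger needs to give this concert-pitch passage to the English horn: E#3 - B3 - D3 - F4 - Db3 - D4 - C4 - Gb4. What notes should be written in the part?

B#3 F#4 A3 C5 Ab3 A4 G4 Db5

Written C4 sounds as F3 on the English horn, so concert pitches are written a perfect fifth up.
E#3 to B#3
B3 to F#4
D3 to A3
F4 to C5
Db3 to Ab3
D4 to A4
C4 to G4
Gb4 to Db5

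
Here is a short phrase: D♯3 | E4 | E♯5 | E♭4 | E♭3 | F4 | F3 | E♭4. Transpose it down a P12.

G#1 A2 A#3 Ab2 Ab1 Bb2 Bb1 Ab2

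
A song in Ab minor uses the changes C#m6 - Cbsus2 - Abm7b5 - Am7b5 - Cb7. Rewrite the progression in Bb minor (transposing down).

D#m6 Dbsus2 Bbm7b5 Bm7b5 Db7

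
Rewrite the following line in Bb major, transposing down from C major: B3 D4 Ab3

A3 C4 Gb3

C major to Bb major down is a major second, so every note moves down by that interval.
B3 → A3
D4 → C4
Ab3 → Gb3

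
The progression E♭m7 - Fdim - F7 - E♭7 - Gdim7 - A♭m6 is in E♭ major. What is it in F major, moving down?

Fm7 Gdim G7 F7 Adim7 Bbm6

E♭ major down to F major is a minor seventh; each chord root moves by that interval while the quality stays the same.
E♭m7: root E♭ down a minor seventh → F, giving Fm7.
Fdim: root F down a minor seventh → G, giving Gdim.
F7: root F down a minor seventh → G, giving G7.
E♭7: root E♭ down a minor seventh → F, giving F7.
Gdim7: root G down a minor seventh → A, giving Adim7.
A♭m6: root A♭ down a minor seventh → Bb, giving Bbm6.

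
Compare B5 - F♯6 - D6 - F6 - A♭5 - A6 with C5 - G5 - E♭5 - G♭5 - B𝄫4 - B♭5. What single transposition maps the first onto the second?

down a major seventh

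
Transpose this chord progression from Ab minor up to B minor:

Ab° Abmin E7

B° Bmin F##7

Ab minor up to B minor is an augmented second; each chord root moves by that interval while the quality stays the same.
Ab°: root Ab up an augmented second → B, giving B°.
Abmin: root Ab up an augmented second → B, giving Bmin.
E7: root E up an augmented second → F##, giving F##7.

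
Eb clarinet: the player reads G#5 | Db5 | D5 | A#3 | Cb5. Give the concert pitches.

The Eb clarinet sounds a minor third above written, so transpose each written note up a minor third.
G#5 → B5
Db5 → Fb5
D5 → F5
A#3 → C#4
Cb5 → Ebb5

B5 Fb5 F5 C#4 Ebb5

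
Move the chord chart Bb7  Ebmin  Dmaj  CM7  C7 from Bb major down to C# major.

C#7 F#min E#maj D#M7 D#7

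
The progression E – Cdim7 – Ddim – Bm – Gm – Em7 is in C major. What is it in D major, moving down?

F# Ddim7 Edim C#m Am F#m7

C major down to D major is a minor seventh; each chord root moves by that interval while the quality stays the same.
E: root E down a minor seventh → F#, giving F#.
Cdim7: root C down a minor seventh → D, giving Ddim7.
Ddim: root D down a minor seventh → E, giving Edim.
Bm: root B down a minor seventh → C#, giving C#m.
Gm: root G down a minor seventh → A, giving Am.
Em7: root E down a minor seventh → F#, giving F#m7.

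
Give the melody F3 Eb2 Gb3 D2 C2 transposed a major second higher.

F3 gives G3
Eb2 gives F2
Gb3 gives Ab3
D2 gives E2
C2 gives D2

G3 F2 Ab3 E2 D2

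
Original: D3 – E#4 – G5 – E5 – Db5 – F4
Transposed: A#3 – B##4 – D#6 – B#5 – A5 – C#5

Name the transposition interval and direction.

up an augmented fifth

Take the first pair: D3 → A#3. D to A spans 5 letter names, so the interval is some kind of fifth.
D3 to A#3 is 8 semitones, which makes it an augmented fifth; the second version is higher, so the direction is up.
Checking another pair — F4 → C#5 — gives the same interval.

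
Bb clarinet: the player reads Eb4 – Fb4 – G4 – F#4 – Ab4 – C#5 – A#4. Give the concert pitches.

Db4 Ebb4 F4 E4 Gb4 B4 G#4

Written C4 on the Bb clarinet sounds as Bb3, a major second lower; apply that shift to every note.
Eb4 -> Db4
Fb4 -> Ebb4
G4 -> F4
F#4 -> E4
Ab4 -> Gb4
C#5 -> B4
A#4 -> G#4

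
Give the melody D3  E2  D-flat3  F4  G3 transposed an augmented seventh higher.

C##4 D##3 C#4 E#5 F##4

D3 → C##4
E2 → D##3
Db3 → C#4
F4 → E#5
G3 → F##4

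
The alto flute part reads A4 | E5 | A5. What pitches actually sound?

E4 B4 E5

The alto flute sounds a perfect fourth below written, so transpose each written note down a perfect fourth.
A4 to E4
E5 to B4
A5 to E5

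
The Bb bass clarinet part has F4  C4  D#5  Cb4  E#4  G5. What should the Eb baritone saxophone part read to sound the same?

First find concert pitch: the Bb bass clarinet sounds a major ninth below written, so F4 C4 D#5 Cb4 E#4 G5 sounds Eb3 Bb2 C#4 Bbb2 D#3 F4.
Then write for Eb baritone saxophone: it sounds a major thirteenth below written, so the part must be a major thirteenth above concert.
Eb3 → C5
Bb2 → G4
C#4 → A#5
Bbb2 → Gb4
D#3 → B#4
F4 → D6

C5 G4 A#5 Gb4 B#4 D6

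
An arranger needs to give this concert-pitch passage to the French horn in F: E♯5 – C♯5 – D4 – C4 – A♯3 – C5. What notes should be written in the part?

B#5 G#5 A4 G4 E#4 G5

Written C4 sounds as F3 on the French horn in F, so concert pitches are written a perfect fifth up.
E#5 gives B#5
C#5 gives G#5
D4 gives A4
C4 gives G4
A#3 gives E#4
C5 gives G5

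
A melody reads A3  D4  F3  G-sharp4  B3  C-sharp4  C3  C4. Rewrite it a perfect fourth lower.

A3 → E3
D4 → A3
F3 → C3
G#4 → D#4
B3 → F#3
C#4 → G#3
C3 → G2
C4 → G3

E3 A3 C3 D#4 F#3 G#3 G2 G3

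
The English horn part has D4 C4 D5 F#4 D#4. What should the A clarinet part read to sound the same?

Bb3 Ab3 Bb4 D4 B3

First find concert pitch: the English horn sounds a perfect fifth below written, so D4 C4 D5 F#4 D#4 sounds G3 F3 G4 B3 G#3.
Then write for A clarinet: it sounds a minor third below written, so the part must be a minor third above concert.
G3 → Bb3
F3 → Ab3
G4 → Bb4
B3 → D4
G#3 → B3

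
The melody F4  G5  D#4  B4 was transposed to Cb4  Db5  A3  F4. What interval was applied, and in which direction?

down an augmented fourth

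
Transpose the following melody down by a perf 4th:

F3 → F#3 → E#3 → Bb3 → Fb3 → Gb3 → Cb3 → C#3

C3 C#3 B#2 F3 Cb3 Db3 Gb2 G#2

F3: a fourth down reaches C, and 5 semitones makes it C3.
A perfect fourth down from F#3 gives C#3.
A perfect fourth down from E#3 gives B#2.
Bb3 down a perfect fourth is F3.
A perfect fourth down from Fb3 gives Cb3.
Gb3: a fourth down reaches D, and 5 semitones makes it Db3.
Cb3: a fourth down reaches G, and 5 semitones makes it Gb2.
C#3 down a perfect fourth is G#2.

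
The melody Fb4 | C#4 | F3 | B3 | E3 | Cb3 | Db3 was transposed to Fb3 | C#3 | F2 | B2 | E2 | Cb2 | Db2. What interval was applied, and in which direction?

Take the first pair: Fb4 → Fb3. F to F spans 8 letter names, so the interval is some kind of octave.
Fb3 to Fb4 is 12 semitones, which makes it a perfect octave; the second version is lower, so the direction is down.
Checking another pair — Db3 → Db2 — gives the same interval.

down a perfect octave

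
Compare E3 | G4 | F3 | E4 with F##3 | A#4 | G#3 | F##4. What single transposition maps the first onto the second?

up an augmented second

Take the first pair: E3 → F##3. E to F spans 2 letter names, so the interval is some kind of second.
E3 to F##3 is 3 semitones, which makes it an augmented second; the second version is higher, so the direction is up.
Checking another pair — E4 → F##4 — gives the same interval.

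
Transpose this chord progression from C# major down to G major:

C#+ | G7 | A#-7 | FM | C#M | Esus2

G+ Db7 E-7 CbM GM Bbsus2

C# major down to G major is an augmented fourth; each chord root moves by that interval while the quality stays the same.
C#+: root C# down an augmented fourth → G, giving G+.
G7: root G down an augmented fourth → Db, giving Db7.
A#-7: root A# down an augmented fourth → E, giving E-7.
FM: root F down an augmented fourth → Cb, giving CbM.
C#M: root C# down an augmented fourth → G, giving GM.
Esus2: root E down an augmented fourth → Bb, giving Bbsus2.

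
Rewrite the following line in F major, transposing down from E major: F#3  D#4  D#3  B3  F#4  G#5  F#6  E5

G2 E3 E2 C3 G3 A4 G5 F4

From E down to F is a major seventh; apply that to each pitch.
F#3 -> G2
D#4 -> E3
D#3 -> E2
B3 -> C3
F#4 -> G3
G#5 -> A4
F#6 -> G5
E5 -> F4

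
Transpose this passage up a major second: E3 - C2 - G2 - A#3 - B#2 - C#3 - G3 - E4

F#3 D2 A2 B#3 C##3 D#3 A3 F#4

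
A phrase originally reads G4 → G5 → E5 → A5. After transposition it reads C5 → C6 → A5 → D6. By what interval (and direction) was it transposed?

up a perfect fourth

Take the first pair: G4 → C5. G to C spans 4 letter names, so the interval is some kind of fourth.
G4 to C5 is 5 semitones, which makes it a perfect fourth; the second version is higher, so the direction is up.
Checking another pair — A5 → D6 — gives the same interval.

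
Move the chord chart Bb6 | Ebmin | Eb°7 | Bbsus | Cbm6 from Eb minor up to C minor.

Eb minor up to C minor is a major sixth; each chord root moves by that interval while the quality stays the same.
Bb6: root Bb up a major sixth → G, giving G6.
Ebmin: root Eb up a major sixth → C, giving Cmin.
Eb°7: root Eb up a major sixth → C, giving C°7.
Bbsus: root Bb up a major sixth → G, giving Gsus.
Cbm6: root Cb up a major sixth → Ab, giving Abm6.

G6 Cmin C°7 Gsus Abm6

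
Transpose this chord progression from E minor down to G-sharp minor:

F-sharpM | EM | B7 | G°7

A#M G#M D#7 B°7

E minor down to G-sharp minor is a minor sixth; each chord root moves by that interval while the quality stays the same.
F-sharpM: root F-sharp down a minor sixth → A#, giving A#M.
EM: root E down a minor sixth → G#, giving G#M.
B7: root B down a minor sixth → D#, giving D#7.
G°7: root G down a minor sixth → B, giving B°7.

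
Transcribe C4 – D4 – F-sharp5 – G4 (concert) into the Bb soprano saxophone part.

D4 E4 G#5 A4

Written C4 sounds as Bb3 on the Bb soprano saxophone, so concert pitches are written a major second up.
C4 gives D4
D4 gives E4
F#5 gives G#5
G4 gives A4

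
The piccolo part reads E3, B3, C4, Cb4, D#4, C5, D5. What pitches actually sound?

E4 B4 C5 Cb5 D#5 C6 D6

Written C4 on the piccolo sounds as C5, a perfect octave higher; apply that shift to every note.
E3 becomes E4
B3 becomes B4
C4 becomes C5
Cb4 becomes Cb5
D#4 becomes D#5
C5 becomes C6
D5 becomes D6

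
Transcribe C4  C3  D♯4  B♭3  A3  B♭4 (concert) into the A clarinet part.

Eb4 Eb3 F#4 Db4 C4 Db5

The A clarinet sounds a minor third below written, so the written part must be a minor third above concert — transpose each note up.
C4 gives Eb4
C3 gives Eb3
D#4 gives F#4
Bb3 gives Db4
A3 gives C4
Bb4 gives Db5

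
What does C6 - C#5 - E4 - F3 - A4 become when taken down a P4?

G5 G#4 B3 C3 E4

C6 → G5
C#5 → G#4
E4 → B3
F3 → C3
A4 → E4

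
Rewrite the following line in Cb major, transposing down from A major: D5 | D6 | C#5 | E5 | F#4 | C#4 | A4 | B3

From A down to Cb is an augmented sixth; apply that to each pitch.
D5 → Fb4
D6 → Fb5
C#5 → Eb4
E5 → Gb4
F#4 → Ab3
C#4 → Eb3
A4 → Cb4
B3 → Db3

Fb4 Fb5 Eb4 Gb4 Ab3 Eb3 Cb4 Db3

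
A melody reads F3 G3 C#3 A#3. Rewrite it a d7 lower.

F3 gives G#2
G3 gives A#2
C#3 gives D##2
A#3 gives B##2

G#2 A#2 D##2 B##2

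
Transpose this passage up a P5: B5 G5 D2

F#6 D6 A2

B5 -> F#6
G5 -> D6
D2 -> A2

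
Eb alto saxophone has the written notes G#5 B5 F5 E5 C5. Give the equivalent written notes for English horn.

First find concert pitch: the Eb alto saxophone sounds a major sixth below written, so G#5 B5 F5 E5 C5 sounds B4 D5 Ab4 G4 Eb4.
Then write for English horn: it sounds a perfect fifth below written, so the part must be a perfect fifth above concert.
B4 → F#5
D5 → A5
Ab4 → Eb5
G4 → D5
Eb4 → Bb4

F#5 A5 Eb5 D5 Bb4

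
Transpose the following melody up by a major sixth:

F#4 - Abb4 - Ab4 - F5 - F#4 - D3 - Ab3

F#4 → D#5
Abb4 → Fb5
Ab4 → F5
F5 → D6
F#4 → D#5
D3 → B3
Ab3 → F4

D#5 Fb5 F5 D6 D#5 B3 F4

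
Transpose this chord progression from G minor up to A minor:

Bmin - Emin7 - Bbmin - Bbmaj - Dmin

C#min F#min7 Cmin Cmaj Emin

G minor up to A minor is a major second; each chord root moves by that interval while the quality stays the same.
Bmin: root B up a major second → C#, giving C#min.
Emin7: root E up a major second → F#, giving F#min7.
Bbmin: root Bb up a major second → C, giving Cmin.
Bbmaj: root Bb up a major second → C, giving Cmaj.
Dmin: root D up a major second → E, giving Emin.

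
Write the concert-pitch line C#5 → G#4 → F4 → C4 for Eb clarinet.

A#4 E#4 D4 A3

Written C4 sounds as Eb4 on the Eb clarinet, so concert pitches are written a minor third down.
C#5 to A#4
G#4 to E#4
F4 to D4
C4 to A3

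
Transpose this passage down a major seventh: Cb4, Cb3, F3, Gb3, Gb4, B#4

Cb4 to Dbb3
Cb3 to Dbb2
F3 to Gb2
Gb3 to Abb2
Gb4 to Abb3
B#4 to C#4

Dbb3 Dbb2 Gb2 Abb2 Abb3 C#4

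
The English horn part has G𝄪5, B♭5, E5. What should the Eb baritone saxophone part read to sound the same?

A##6 C7 F#6

First find concert pitch: the English horn sounds a perfect fifth below written, so G𝄪5 B♭5 E5 sounds C##5 Eb5 A4.
Then write for Eb baritone saxophone: it sounds a major thirteenth below written, so the part must be a major thirteenth above concert.
C##5 → A##6
Eb5 → C7
A4 → F#6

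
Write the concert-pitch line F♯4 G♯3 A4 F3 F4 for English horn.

C#5 D#4 E5 C4 C5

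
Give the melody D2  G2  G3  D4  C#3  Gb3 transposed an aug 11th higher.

D2 up an augmented eleventh is G#3.
G2: an eleventh up reaches C, and 18 semitones makes it C#4.
G3 up an augmented eleventh is C#5.
D4 up an augmented eleventh is G#5.
An augmented eleventh up from C#3 gives F##4.
Gb3: an eleventh up reaches C, and 18 semitones makes it C5.

G#3 C#4 C#5 G#5 F##4 C5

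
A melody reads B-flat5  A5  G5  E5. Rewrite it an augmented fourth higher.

Bb5 to E6
A5 to D#6
G5 to C#6
E5 to A#5

E6 D#6 C#6 A#5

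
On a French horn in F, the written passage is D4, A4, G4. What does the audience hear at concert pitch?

G3 D4 C4

Written C4 on the French horn in F sounds as F3, a perfect fifth lower; apply that shift to every note.
D4 → G3
A4 → D4
G4 → C4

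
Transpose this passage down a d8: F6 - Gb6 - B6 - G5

F6: an octave down reaches F, and 11 semitones makes it F#5.
Gb6 down a diminished octave is G5.
B6 down a diminished octave is B#5.
A diminished octave down from G5 gives G#4.

F#5 G5 B#5 G#4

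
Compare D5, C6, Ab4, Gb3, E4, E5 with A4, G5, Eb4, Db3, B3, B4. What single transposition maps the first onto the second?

down a perfect fourth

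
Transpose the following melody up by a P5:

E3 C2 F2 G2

B3 G2 C3 D3

E3: a fifth up reaches B, and 7 semitones makes it B3.
C2 up a perfect fifth is G2.
A perfect fifth up from F2 gives C3.
G2: a fifth up reaches D, and 7 semitones makes it D3.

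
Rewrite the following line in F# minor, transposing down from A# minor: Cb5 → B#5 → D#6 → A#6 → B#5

Abb4 G#5 B5 F#6 G#5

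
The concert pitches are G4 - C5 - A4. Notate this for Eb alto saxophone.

Written C4 sounds as Eb3 on the Eb alto saxophone, so concert pitches are written a major sixth up.
G4 -> E5
C5 -> A5
A4 -> F#5

E5 A5 F#5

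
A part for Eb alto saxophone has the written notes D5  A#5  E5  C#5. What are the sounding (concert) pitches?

F4 C#5 G4 E4

Written C4 on the Eb alto saxophone sounds as Eb3, a major sixth lower; apply that shift to every note.
D5 to F4
A#5 to C#5
E5 to G4
C#5 to E4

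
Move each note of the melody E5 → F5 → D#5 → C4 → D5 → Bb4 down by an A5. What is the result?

Ab4 Bbb4 G4 Fb3 Gb4 Ebb4

An augmented fifth down from E5 gives Ab4.
An augmented fifth down from F5 gives Bbb4.
An augmented fifth down from D#5 gives G4.
An augmented fifth down from C4 gives Fb3.
D5: a fifth down reaches G, and 8 semitones makes it Gb4.
Bb4: a fifth down reaches E, and 8 semitones makes it Ebb4.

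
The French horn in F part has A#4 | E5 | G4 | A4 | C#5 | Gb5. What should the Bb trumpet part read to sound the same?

First find concert pitch: the French horn in F sounds a perfect fifth below written, so A#4 E5 G4 A4 C#5 Gb5 sounds D#4 A4 C4 D4 F#4 Cb5.
Then write for Bb trumpet: it sounds a major second below written, so the part must be a major second above concert.
D#4 → E#4
A4 → B4
C4 → D4
D4 → E4
F#4 → G#4
Cb5 → Db5

E#4 B4 D4 E4 G#4 Db5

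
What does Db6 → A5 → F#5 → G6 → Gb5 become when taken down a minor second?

C6 G#5 E#5 F#6 F5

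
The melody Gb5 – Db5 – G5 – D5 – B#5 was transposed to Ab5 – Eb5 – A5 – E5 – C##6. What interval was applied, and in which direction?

up a major second

From Gb5 to Ab5 is 2 letter names — a second of some quality.
Gb5 to Ab5 is 2 semitones, which makes it a major second; the second version is higher, so the direction is up.
Checking another pair — B#5 → C##6 — gives the same interval.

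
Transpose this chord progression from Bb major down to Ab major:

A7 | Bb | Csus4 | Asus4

Bb major down to Ab major is a major second; each chord root moves by that interval while the quality stays the same.
A7: root A down a major second → G, giving G7.
Bb: root Bb down a major second → Ab, giving Ab.
Csus4: root C down a major second → Bb, giving Bbsus4.
Asus4: root A down a major second → G, giving Gsus4.

G7 Ab Bbsus4 Gsus4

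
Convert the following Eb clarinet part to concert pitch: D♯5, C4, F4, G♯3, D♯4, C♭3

F#5 Eb4 Ab4 B3 F#4 Ebb3

The Eb clarinet sounds a minor third above written, so transpose each written note up a minor third.
D#5 gives F#5
C4 gives Eb4
F4 gives Ab4
G#3 gives B3
D#4 gives F#4
Cb3 gives Ebb3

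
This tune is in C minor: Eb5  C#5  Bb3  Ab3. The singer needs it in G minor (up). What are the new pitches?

C minor to G minor up is a perfect fifth, so every note moves up by that interval.
Eb5 gives Bb5
C#5 gives G#5
Bb3 gives F4
Ab3 gives Eb4

Bb5 G#5 F4 Eb4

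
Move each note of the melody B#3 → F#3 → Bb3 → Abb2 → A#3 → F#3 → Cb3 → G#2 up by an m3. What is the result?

B#3 up a minor third is D#4.
F#3 up a minor third is A3.
Bb3: a third up reaches D, and 3 semitones makes it Db4.
Abb2 up a minor third is Cbb3.
A minor third up from A#3 gives C#4.
F#3: a third up reaches A, and 3 semitones makes it A3.
Cb3: a third up reaches E, and 3 semitones makes it Ebb3.
A minor third up from G#2 gives B2.

D#4 A3 Db4 Cbb3 C#4 A3 Ebb3 B2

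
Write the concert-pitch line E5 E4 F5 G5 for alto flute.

Written C4 sounds as G3 on the alto flute, so concert pitches are written a perfect fourth up.
E5 → A5
E4 → A4
F5 → Bb5
G5 → C6

A5 A4 Bb5 C6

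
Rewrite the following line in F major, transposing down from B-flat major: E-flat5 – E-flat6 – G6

From B-flat down to F is a perfect fourth; apply that to each pitch.
Eb5 to Bb4
Eb6 to Bb5
G6 to D6

Bb4 Bb5 D6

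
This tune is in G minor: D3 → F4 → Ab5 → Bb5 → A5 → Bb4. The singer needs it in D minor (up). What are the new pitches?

G minor to D minor up is a perfect fifth, so every note moves up by that interval.
D3 to A3
F4 to C5
Ab5 to Eb6
Bb5 to F6
A5 to E6
Bb4 to F5

A3 C5 Eb6 F6 E6 F5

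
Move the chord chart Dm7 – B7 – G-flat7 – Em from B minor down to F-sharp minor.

B minor down to F-sharp minor is a perfect fourth; each chord root moves by that interval while the quality stays the same.
Dm7: root D down a perfect fourth → A, giving Am7.
B7: root B down a perfect fourth → F#, giving F#7.
G-flat7: root G-flat down a perfect fourth → Db, giving Db7.
Em: root E down a perfect fourth → B, giving Bm.

Am7 F#7 Db7 Bm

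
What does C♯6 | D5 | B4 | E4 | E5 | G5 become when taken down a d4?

G##5 A#4 F##4 B#3 B#4 D#5

C#6 gives G##5
D5 gives A#4
B4 gives F##4
E4 gives B#3
E5 gives B#4
G5 gives D#5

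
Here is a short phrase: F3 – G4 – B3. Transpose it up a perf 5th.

C4 D5 F#4

F3: a fifth up reaches C, and 7 semitones makes it C4.
A perfect fifth up from G4 gives D5.
B3 up a perfect fifth is F#4.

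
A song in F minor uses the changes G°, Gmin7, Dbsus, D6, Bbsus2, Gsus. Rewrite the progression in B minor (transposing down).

F minor down to B minor is a diminished fifth; each chord root moves by that interval while the quality stays the same.
G°: root G down a diminished fifth → C#, giving C#°.
Gmin7: root G down a diminished fifth → C#, giving C#min7.
Dbsus: root Db down a diminished fifth → G, giving Gsus.
D6: root D down a diminished fifth → G#, giving G#6.
Bbsus2: root Bb down a diminished fifth → E, giving Esus2.
Gsus: root G down a diminished fifth → C#, giving C#sus.

C#° C#min7 Gsus G#6 Esus2 C#sus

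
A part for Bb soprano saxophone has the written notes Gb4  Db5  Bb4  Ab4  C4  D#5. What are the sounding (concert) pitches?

Fb4 Cb5 Ab4 Gb4 Bb3 C#5

The Bb soprano saxophone sounds a major second below written, so transpose each written note down a major second.
Gb4 -> Fb4
Db5 -> Cb5
Bb4 -> Ab4
Ab4 -> Gb4
C4 -> Bb3
D#5 -> C#5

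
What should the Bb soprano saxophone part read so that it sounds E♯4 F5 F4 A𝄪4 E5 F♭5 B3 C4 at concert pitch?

The Bb soprano saxophone sounds a major second below written, so the written part must be a major second above concert — transpose each note up.
E#4 -> F##4
F5 -> G5
F4 -> G4
A##4 -> B##4
E5 -> F#5
Fb5 -> Gb5
B3 -> C#4
C4 -> D4

F##4 G5 G4 B##4 F#5 Gb5 C#4 D4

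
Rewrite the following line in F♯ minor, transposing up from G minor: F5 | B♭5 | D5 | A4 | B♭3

G minor to F♯ minor up is a major seventh, so every note moves up by that interval.
F5 becomes E6
Bb5 becomes A6
D5 becomes C#6
A4 becomes G#5
Bb3 becomes A4

E6 A6 C#6 G#5 A4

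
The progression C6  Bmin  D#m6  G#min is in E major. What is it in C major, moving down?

Ab6 Gmin Bm6 Emin

E major down to C major is a major third; each chord root moves by that interval while the quality stays the same.
C6: root C down a major third → Ab, giving Ab6.
Bmin: root B down a major third → G, giving Gmin.
D#m6: root D# down a major third → B, giving Bm6.
G#min: root G# down a major third → E, giving Emin.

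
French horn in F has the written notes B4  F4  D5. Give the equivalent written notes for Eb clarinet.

C#4 G3 E4

First find concert pitch: the French horn in F sounds a perfect fifth below written, so B4 F4 D5 sounds E4 Bb3 G4.
Then write for Eb clarinet: it sounds a minor third above written, so the part must be a minor third below concert.
E4 → C#4
Bb3 → G3
G4 → E4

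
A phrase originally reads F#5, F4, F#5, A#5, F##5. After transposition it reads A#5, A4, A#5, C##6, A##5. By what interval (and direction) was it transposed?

up a major third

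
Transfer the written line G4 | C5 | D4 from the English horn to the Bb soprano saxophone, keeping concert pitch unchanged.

First find concert pitch: the English horn sounds a perfect fifth below written, so G4 C5 D4 sounds C4 F4 G3.
Then write for Bb soprano saxophone: it sounds a major second below written, so the part must be a major second above concert.
C4 → D4
F4 → G4
G3 → A3

D4 G4 A3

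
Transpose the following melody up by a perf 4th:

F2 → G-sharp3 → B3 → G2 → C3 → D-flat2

Bb2 C#4 E4 C3 F3 Gb2

F2: a fourth up reaches B, and 5 semitones makes it Bb2.
G#3: a fourth up reaches C, and 5 semitones makes it C#4.
A perfect fourth up from B3 gives E4.
G2: a fourth up reaches C, and 5 semitones makes it C3.
A perfect fourth up from C3 gives F3.
Db2: a fourth up reaches G, and 5 semitones makes it Gb2.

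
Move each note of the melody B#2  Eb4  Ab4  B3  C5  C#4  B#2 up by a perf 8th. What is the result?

B#3 Eb5 Ab5 B4 C6 C#5 B#3

B#2 gives B#3
Eb4 gives Eb5
Ab4 gives Ab5
B3 gives B4
C5 gives C6
C#4 gives C#5
B#2 gives B#3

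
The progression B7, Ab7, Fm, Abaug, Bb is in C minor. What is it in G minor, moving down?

F#7 Eb7 Cm Ebaug F

C minor down to G minor is a perfect fourth; each chord root moves by that interval while the quality stays the same.
B7: root B down a perfect fourth → F#, giving F#7.
Ab7: root Ab down a perfect fourth → Eb, giving Eb7.
Fm: root F down a perfect fourth → C, giving Cm.
Abaug: root Ab down a perfect fourth → Eb, giving Ebaug.
Bb: root Bb down a perfect fourth → F, giving F.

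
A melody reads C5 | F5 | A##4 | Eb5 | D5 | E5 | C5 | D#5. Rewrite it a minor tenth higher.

Eb6 Ab6 C##6 Gb6 F6 G6 Eb6 F#6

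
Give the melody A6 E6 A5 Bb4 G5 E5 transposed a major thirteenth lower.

C5 G4 C4 Db3 Bb3 G3

A6 down a major thirteenth is C5.
E6 down a major thirteenth is G4.
A5: a thirteenth down reaches C, and 21 semitones makes it C4.
A major thirteenth down from Bb4 gives Db3.
G5: a thirteenth down reaches B, and 21 semitones makes it Bb3.
E5: a thirteenth down reaches G, and 21 semitones makes it G3.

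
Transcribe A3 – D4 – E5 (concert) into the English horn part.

Written C4 sounds as F3 on the English horn, so concert pitches are written a perfect fifth up.
A3 -> E4
D4 -> A4
E5 -> B5

E4 A4 B5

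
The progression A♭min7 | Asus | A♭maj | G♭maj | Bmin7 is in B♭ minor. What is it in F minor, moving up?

Ebmin7 Esus Ebmaj Dbmaj F#min7

B♭ minor up to F minor is a perfect fifth; each chord root moves by that interval while the quality stays the same.
A♭min7: root A♭ up a perfect fifth → Eb, giving Ebmin7.
Asus: root A up a perfect fifth → E, giving Esus.
A♭maj: root A♭ up a perfect fifth → Eb, giving Ebmaj.
G♭maj: root G♭ up a perfect fifth → Db, giving Dbmaj.
Bmin7: root B up a perfect fifth → F#, giving F#min7.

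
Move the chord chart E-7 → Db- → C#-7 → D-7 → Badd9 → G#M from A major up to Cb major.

A major up to Cb major is a diminished third; each chord root moves by that interval while the quality stays the same.
E-7: root E up a diminished third → Gb, giving Gb-7.
Db-: root Db up a diminished third → Fbb, giving Fbb-.
C#-7: root C# up a diminished third → Eb, giving Eb-7.
D-7: root D up a diminished third → Fb, giving Fb-7.
Badd9: root B up a diminished third → Db, giving Dbadd9.
G#M: root G# up a diminished third → Bb, giving BbM.

Gb-7 Fbb- Eb-7 Fb-7 Dbadd9 BbM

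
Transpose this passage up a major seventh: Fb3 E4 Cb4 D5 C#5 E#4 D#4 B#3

Eb4 D#5 Bb4 C#6 B#5 D##5 C##5 A##4

Fb3 → Eb4
E4 → D#5
Cb4 → Bb4
D5 → C#6
C#5 → B#5
E#4 → D##5
D#4 → C##5
B#3 → A##4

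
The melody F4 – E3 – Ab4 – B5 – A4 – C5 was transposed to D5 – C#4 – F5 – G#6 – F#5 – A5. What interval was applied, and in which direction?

up a major sixth

Take the first pair: F4 → D5. F to D spans 6 letter names, so the interval is some kind of sixth.
F4 to D5 is 9 semitones, which makes it a major sixth; the second version is higher, so the direction is up.
Checking another pair — C5 → A5 — gives the same interval.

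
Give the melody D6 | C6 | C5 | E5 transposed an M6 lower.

F5 Eb5 Eb4 G4

D6 gives F5
C6 gives Eb5
C5 gives Eb4
E5 gives G4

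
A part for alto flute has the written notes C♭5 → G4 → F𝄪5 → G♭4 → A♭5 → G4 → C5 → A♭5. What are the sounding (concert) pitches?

The alto flute sounds a perfect fourth below written, so transpose each written note down a perfect fourth.
Cb5 to Gb4
G4 to D4
F##5 to C##5
Gb4 to Db4
Ab5 to Eb5
G4 to D4
C5 to G4
Ab5 to Eb5

Gb4 D4 C##5 Db4 Eb5 D4 G4 Eb5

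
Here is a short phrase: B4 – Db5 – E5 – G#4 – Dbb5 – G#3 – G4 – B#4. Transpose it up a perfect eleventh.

E6 Gb6 A6 C#6 Gbb6 C#5 C6 E#6

A perfect eleventh up from B4 gives E6.
Db5: an eleventh up reaches G, and 17 semitones makes it Gb6.
E5: an eleventh up reaches A, and 17 semitones makes it A6.
A perfect eleventh up from G#4 gives C#6.
A perfect eleventh up from Dbb5 gives Gbb6.
G#3 up a perfect eleventh is C#5.
A perfect eleventh up from G4 gives C6.
A perfect eleventh up from B#4 gives E#6.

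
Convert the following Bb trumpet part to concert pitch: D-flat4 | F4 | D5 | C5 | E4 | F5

Written C4 on the Bb trumpet sounds as Bb3, a major second lower; apply that shift to every note.
Db4 gives Cb4
F4 gives Eb4
D5 gives C5
C5 gives Bb4
E4 gives D4
F5 gives Eb5

Cb4 Eb4 C5 Bb4 D4 Eb5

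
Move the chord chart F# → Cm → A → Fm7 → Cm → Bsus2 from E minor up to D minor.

E Bbm G Ebm7 Bbm Asus2

E minor up to D minor is a minor seventh; each chord root moves by that interval while the quality stays the same.
F#: root F# up a minor seventh → E, giving E.
Cm: root C up a minor seventh → Bb, giving Bbm.
A: root A up a minor seventh → G, giving G.
Fm7: root F up a minor seventh → Eb, giving Ebm7.
Cm: root C up a minor seventh → Bb, giving Bbm.
Bsus2: root B up a minor seventh → A, giving Asus2.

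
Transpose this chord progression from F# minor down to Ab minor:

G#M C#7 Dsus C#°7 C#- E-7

BbM Eb7 Fbsus Eb°7 Eb- Gb-7

F# minor down to Ab minor is an augmented sixth; each chord root moves by that interval while the quality stays the same.
G#M: root G# down an augmented sixth → Bb, giving BbM.
C#7: root C# down an augmented sixth → Eb, giving Eb7.
Dsus: root D down an augmented sixth → Fb, giving Fbsus.
C#°7: root C# down an augmented sixth → Eb, giving Eb°7.
C#-: root C# down an augmented sixth → Eb, giving Eb-.
E-7: root E down an augmented sixth → Gb, giving Gb-7.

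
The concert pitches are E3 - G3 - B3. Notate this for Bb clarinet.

Written C4 sounds as Bb3 on the Bb clarinet, so concert pitches are written a major second up.
E3 gives F#3
G3 gives A3
B3 gives C#4

F#3 A3 C#4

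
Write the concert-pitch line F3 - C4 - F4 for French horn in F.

The French horn in F sounds a perfect fifth below written, so the written part must be a perfect fifth above concert — transpose each note up.
F3 becomes C4
C4 becomes G4
F4 becomes C5

C4 G4 C5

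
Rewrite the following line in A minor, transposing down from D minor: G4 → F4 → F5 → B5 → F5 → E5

D4 C4 C5 F#5 C5 B4

D minor to A minor down is a perfect fourth, so every note moves down by that interval.
G4 becomes D4
F4 becomes C4
F5 becomes C5
B5 becomes F#5
F5 becomes C5
E5 becomes B4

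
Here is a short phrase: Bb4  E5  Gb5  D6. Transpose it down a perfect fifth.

Eb4 A4 Cb5 G5

Bb4 → Eb4
E5 → A4
Gb5 → Cb5
D6 → G5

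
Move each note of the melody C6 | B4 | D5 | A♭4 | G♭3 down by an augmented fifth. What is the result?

C6 down an augmented fifth is Fb5.
B4 down an augmented fifth is Eb4.
D5 down an augmented fifth is Gb4.
Ab4: a fifth down reaches D, and 8 semitones makes it Dbb4.
Gb3: a fifth down reaches C, and 8 semitones makes it Cbb3.

Fb5 Eb4 Gb4 Dbb4 Cbb3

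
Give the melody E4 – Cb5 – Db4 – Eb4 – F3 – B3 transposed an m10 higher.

G5 Ebb6 Fb5 Gb5 Ab4 D5

E4 to G5
Cb5 to Ebb6
Db4 to Fb5
Eb4 to Gb5
F3 to Ab4
B3 to D5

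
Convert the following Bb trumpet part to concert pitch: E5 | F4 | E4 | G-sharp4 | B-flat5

D5 Eb4 D4 F#4 Ab5

The Bb trumpet sounds a major second below written, so transpose each written note down a major second.
E5 becomes D5
F4 becomes Eb4
E4 becomes D4
G#4 becomes F#4
Bb5 becomes Ab5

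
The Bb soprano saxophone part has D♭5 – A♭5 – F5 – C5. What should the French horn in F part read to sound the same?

Gb5 Db6 Bb5 F5

First find concert pitch: the Bb soprano saxophone sounds a major second below written, so D♭5 A♭5 F5 C5 sounds Cb5 Gb5 Eb5 Bb4.
Then write for French horn in F: it sounds a perfect fifth below written, so the part must be a perfect fifth above concert.
Cb5 → Gb5
Gb5 → Db6
Eb5 → Bb5
Bb4 → F5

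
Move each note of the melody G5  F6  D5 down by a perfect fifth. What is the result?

G5: a fifth down reaches C, and 7 semitones makes it C5.
A perfect fifth down from F6 gives Bb5.
A perfect fifth down from D5 gives G4.

C5 Bb5 G4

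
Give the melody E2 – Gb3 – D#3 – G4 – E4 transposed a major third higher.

G#2 Bb3 F##3 B4 G#4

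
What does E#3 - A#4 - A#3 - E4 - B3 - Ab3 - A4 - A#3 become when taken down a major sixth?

E#3 becomes G#2
A#4 becomes C#4
A#3 becomes C#3
E4 becomes G3
B3 becomes D3
Ab3 becomes Cb3
A4 becomes C4
A#3 becomes C#3

G#2 C#4 C#3 G3 D3 Cb3 C4 C#3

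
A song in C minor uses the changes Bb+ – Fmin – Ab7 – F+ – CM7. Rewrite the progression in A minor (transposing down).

G+ Dmin F7 D+ AM7

C minor down to A minor is a minor third; each chord root moves by that interval while the quality stays the same.
Bb+: root Bb down a minor third → G, giving G+.
Fmin: root F down a minor third → D, giving Dmin.
Ab7: root Ab down a minor third → F, giving F7.
F+: root F down a minor third → D, giving D+.
CM7: root C down a minor third → A, giving AM7.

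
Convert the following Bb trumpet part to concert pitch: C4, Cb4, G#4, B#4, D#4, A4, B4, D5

The Bb trumpet sounds a major second below written, so transpose each written note down a major second.
C4 gives Bb3
Cb4 gives Bbb3
G#4 gives F#4
B#4 gives A#4
D#4 gives C#4
A4 gives G4
B4 gives A4
D5 gives C5

Bb3 Bbb3 F#4 A#4 C#4 G4 A4 C5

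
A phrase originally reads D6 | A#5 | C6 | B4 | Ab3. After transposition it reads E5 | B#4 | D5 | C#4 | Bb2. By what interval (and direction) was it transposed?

down a minor seventh

Take the first pair: D6 → E5. D to E spans 7 letter names, so the interval is some kind of seventh.
E5 to D6 is 10 semitones, which makes it a minor seventh; the second version is lower, so the direction is down.
Checking another pair — Ab3 → Bb2 — gives the same interval.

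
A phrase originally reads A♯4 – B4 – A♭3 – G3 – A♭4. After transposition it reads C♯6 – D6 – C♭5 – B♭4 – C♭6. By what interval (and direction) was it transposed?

up a minor tenth

From A#4 to C#6 is 10 letter names — a tenth of some quality.
A#4 to C#6 is 15 semitones, which makes it a minor tenth; the second version is higher, so the direction is up.
Checking another pair — Ab4 → Cb6 — gives the same interval.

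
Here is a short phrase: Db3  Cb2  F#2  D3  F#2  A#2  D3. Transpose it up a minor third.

Fb3 Ebb2 A2 F3 A2 C#3 F3

Db3 → Fb3
Cb2 → Ebb2
F#2 → A2
D3 → F3
F#2 → A2
A#2 → C#3
D3 → F3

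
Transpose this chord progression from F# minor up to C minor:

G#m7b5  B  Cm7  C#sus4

F# minor up to C minor is a diminished fifth; each chord root moves by that interval while the quality stays the same.
G#m7b5: root G# up a diminished fifth → D, giving Dm7b5.
B: root B up a diminished fifth → F, giving F.
Cm7: root C up a diminished fifth → Gb, giving Gbm7.
C#sus4: root C# up a diminished fifth → G, giving Gsus4.

Dm7b5 F Gbm7 Gsus4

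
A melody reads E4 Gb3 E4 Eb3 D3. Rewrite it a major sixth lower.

G3 Bbb2 G3 Gb2 F2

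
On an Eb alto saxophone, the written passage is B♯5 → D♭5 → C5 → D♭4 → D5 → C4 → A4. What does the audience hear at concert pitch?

The Eb alto saxophone sounds a major sixth below written, so transpose each written note down a major sixth.
B#5 becomes D#5
Db5 becomes Fb4
C5 becomes Eb4
Db4 becomes Fb3
D5 becomes F4
C4 becomes Eb3
A4 becomes C4

D#5 Fb4 Eb4 Fb3 F4 Eb3 C4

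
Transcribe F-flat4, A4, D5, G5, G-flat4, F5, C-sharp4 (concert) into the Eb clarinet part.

Db4 F#4 B4 E5 Eb4 D5 A#3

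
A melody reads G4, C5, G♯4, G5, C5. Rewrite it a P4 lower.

D4 G4 D#4 D5 G4

G4: a fourth down reaches D, and 5 semitones makes it D4.
C5 down a perfect fourth is G4.
G#4: a fourth down reaches D, and 5 semitones makes it D#4.
A perfect fourth down from G5 gives D5.
A perfect fourth down from C5 gives G4.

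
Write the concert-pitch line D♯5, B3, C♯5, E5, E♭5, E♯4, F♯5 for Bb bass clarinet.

E#6 C#5 D#6 F#6 F6 F##5 G#6

The Bb bass clarinet sounds a major ninth below written, so the written part must be a major ninth above concert — transpose each note up.
D#5 becomes E#6
B3 becomes C#5
C#5 becomes D#6
E5 becomes F#6
Eb5 becomes F6
E#4 becomes F##5
F#5 becomes G#6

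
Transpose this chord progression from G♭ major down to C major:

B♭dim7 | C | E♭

G♭ major down to C major is a diminished fifth; each chord root moves by that interval while the quality stays the same.
B♭dim7: root B♭ down a diminished fifth → E, giving Edim7.
C: root C down a diminished fifth → F#, giving F#.
E♭: root E♭ down a diminished fifth → A, giving A.

Edim7 F# A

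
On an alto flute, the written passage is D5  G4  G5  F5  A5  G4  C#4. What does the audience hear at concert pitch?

A4 D4 D5 C5 E5 D4 G#3

The alto flute sounds a perfect fourth below written, so transpose each written note down a perfect fourth.
D5 to A4
G4 to D4
G5 to D5
F5 to C5
A5 to E5
G4 to D4
C#4 to G#3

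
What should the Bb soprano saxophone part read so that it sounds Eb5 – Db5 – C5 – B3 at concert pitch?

F5 Eb5 D5 C#4

Written C4 sounds as Bb3 on the Bb soprano saxophone, so concert pitches are written a major second up.
Eb5 to F5
Db5 to Eb5
C5 to D5
B3 to C#4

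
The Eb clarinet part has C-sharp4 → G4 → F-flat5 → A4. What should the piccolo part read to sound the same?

E3 Bb3 Abb4 C4

First find concert pitch: the Eb clarinet sounds a minor third above written, so C-sharp4 G4 F-flat5 A4 sounds E4 Bb4 Abb5 C5.
Then write for piccolo: it sounds a perfect octave above written, so the part must be a perfect octave below concert.
E4 → E3
Bb4 → Bb3
Abb5 → Abb4
C5 → C4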